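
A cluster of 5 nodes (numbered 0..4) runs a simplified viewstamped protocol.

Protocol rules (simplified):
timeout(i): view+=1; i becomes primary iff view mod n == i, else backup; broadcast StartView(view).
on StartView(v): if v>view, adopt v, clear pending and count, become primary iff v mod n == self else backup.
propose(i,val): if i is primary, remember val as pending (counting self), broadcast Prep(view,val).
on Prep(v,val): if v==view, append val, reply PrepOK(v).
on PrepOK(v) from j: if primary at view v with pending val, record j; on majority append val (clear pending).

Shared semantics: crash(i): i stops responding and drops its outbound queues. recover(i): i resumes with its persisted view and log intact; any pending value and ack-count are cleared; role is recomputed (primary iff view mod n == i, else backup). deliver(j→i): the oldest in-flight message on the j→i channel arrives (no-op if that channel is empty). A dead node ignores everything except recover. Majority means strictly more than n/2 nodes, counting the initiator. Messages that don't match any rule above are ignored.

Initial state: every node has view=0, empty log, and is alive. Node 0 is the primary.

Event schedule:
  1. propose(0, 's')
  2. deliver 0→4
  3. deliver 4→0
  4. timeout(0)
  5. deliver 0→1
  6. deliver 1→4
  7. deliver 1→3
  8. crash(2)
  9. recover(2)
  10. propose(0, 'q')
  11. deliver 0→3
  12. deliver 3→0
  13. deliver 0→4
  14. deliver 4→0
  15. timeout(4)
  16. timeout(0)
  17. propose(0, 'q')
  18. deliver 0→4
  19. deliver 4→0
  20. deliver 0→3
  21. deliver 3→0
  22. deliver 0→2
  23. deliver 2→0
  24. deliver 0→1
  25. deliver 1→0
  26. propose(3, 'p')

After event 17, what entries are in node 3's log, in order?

step 1 propose(0,'s'): —
step 2 deliver 0→4: 4={back,v=0,log=s}
step 3 deliver 4→0: —
step 4 timeout(0): 0={back,v=1,log=-}
step 5 deliver 0→1: 1={back,v=0,log=s}
step 6 deliver 1→4: —
step 7 deliver 1→3: —
step 8 crash(2): 2={✗back,v=0,log=-}
step 9 recover(2): 2={back,v=0,log=-}
step 10 propose(0,'q'): —
step 11 deliver 0→3: 3={back,v=0,log=s}
step 12 deliver 3→0: —
step 13 deliver 0→4: 4={back,v=1,log=s}
step 14 deliver 4→0: —
step 15 timeout(4): 4={back,v=2,log=s}
step 16 timeout(0): 0={back,v=2,log=-}
step 17 propose(0,'q'): —

s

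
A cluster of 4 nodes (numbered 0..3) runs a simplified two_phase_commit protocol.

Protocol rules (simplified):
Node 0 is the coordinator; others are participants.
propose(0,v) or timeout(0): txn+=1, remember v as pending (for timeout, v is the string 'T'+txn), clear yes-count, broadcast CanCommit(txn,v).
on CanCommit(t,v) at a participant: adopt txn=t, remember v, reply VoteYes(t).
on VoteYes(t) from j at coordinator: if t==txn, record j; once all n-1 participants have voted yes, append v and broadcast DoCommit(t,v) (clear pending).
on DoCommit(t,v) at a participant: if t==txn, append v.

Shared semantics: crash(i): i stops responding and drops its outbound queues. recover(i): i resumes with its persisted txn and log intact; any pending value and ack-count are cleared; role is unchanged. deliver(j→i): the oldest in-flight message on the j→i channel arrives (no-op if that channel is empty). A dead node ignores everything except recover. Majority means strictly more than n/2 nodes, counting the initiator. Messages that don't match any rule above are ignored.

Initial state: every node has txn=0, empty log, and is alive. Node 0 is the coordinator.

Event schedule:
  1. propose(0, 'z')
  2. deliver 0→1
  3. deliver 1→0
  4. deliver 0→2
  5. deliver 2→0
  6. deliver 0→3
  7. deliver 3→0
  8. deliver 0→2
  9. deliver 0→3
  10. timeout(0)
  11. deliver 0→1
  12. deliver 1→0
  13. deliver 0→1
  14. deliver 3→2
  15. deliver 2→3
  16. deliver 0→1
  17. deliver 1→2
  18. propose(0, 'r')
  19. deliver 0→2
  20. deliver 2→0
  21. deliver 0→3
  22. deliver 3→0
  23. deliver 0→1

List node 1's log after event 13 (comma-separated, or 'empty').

z

after 1 — propose(0,'z'): n0:coor/t1/[-]
after 2 — deliver 0→1: n1:part/t1/[-]
after 3 — deliver 1→0: ·
after 4 — deliver 0→2: n2:part/t1/[-]
after 5 — deliver 2→0: ·
after 6 — deliver 0→3: n3:part/t1/[-]
after 7 — deliver 3→0: n0:coor/t1/[z]
after 8 — deliver 0→2: n2:part/t1/[z]
after 9 — deliver 0→3: n3:part/t1/[z]
after 10 — timeout(0): n0:coor/t2/[z]
after 11 — deliver 0→1: n1:part/t1/[z]
after 12 — deliver 1→0: ·
after 13 — deliver 0→1: n1:part/t2/[z]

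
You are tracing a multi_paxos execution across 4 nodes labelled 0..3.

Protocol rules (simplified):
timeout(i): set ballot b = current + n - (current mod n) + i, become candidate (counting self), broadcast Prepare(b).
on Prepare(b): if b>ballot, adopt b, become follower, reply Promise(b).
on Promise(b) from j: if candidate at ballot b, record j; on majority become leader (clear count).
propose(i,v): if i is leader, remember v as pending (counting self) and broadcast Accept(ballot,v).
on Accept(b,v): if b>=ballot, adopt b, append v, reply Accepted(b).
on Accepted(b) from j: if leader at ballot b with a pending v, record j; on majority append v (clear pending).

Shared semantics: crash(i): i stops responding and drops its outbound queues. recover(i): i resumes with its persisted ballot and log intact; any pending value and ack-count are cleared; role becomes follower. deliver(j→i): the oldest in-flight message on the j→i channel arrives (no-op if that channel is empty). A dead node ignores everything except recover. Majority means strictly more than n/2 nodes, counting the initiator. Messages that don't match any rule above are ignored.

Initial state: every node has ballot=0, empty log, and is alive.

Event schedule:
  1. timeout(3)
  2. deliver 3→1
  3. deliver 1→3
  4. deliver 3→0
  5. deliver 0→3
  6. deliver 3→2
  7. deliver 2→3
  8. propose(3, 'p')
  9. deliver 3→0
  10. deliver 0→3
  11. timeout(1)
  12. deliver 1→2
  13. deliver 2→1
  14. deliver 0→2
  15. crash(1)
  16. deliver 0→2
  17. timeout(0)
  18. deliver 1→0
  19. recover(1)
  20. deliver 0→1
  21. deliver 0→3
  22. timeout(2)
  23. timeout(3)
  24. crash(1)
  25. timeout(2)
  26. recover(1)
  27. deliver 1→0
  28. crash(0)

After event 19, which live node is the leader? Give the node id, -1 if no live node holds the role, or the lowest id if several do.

e1 timeout(3): 3[cand,b=7,-]
e2 deliver 3→1: 1[foll,b=7,-]
e3 deliver 1→3: ·
e4 deliver 3→0: 0[foll,b=7,-]
e5 deliver 0→3: 3[lead,b=7,-]
e6 deliver 3→2: 2[foll,b=7,-]
e7 deliver 2→3: ·
e8 propose(3,'p'): ·
e9 deliver 3→0: 0[foll,b=7,p]
e10 deliver 0→3: ·
e11 timeout(1): 1[cand,b=9,-]
e12 deliver 1→2: 2[foll,b=9,-]
e13 deliver 2→1: ·
e14 deliver 0→2: ·
e15 crash(1): 1[✗cand,b=9,-]
e16 deliver 0→2: ·
e17 timeout(0): 0[cand,b=8,p]
e18 deliver 1→0: ·
e19 recover(1): 1[foll,b=9,-]

3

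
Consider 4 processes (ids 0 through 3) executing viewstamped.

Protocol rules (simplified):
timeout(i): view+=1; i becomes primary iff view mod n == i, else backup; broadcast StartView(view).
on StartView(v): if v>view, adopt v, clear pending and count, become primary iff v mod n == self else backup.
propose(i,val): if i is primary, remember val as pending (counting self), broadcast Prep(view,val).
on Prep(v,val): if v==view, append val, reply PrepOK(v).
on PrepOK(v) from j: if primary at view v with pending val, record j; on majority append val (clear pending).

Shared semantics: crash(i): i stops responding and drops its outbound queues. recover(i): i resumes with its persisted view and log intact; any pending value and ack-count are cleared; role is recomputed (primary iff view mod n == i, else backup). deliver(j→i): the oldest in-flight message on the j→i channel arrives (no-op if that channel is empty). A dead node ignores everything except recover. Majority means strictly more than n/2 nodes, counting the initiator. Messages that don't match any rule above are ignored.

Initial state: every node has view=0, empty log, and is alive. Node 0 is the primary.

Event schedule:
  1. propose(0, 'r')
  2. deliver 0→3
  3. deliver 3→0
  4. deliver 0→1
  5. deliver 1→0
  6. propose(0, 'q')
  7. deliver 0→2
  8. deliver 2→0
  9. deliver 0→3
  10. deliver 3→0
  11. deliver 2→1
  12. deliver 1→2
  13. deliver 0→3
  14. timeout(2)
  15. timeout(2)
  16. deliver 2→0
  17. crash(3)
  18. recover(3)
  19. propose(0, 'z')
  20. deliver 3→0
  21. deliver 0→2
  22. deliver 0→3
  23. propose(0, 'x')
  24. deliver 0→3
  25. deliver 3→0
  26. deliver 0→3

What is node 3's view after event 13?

0

step 1 propose(0,'r'): —
step 2 deliver 0→3: 3={back,v=0,log=r}
step 3 deliver 3→0: —
step 4 deliver 0→1: 1={back,v=0,log=r}
step 5 deliver 1→0: 0={prim,v=0,log=r}
step 6 propose(0,'q'): —
step 7 deliver 0→2: 2={back,v=0,log=r}
step 8 deliver 2→0: —
step 9 deliver 0→3: 3={back,v=0,log=r,q}
step 10 deliver 3→0: 0={prim,v=0,log=r,q}
step 11 deliver 2→1: —
step 12 deliver 1→2: —
step 13 deliver 0→3: —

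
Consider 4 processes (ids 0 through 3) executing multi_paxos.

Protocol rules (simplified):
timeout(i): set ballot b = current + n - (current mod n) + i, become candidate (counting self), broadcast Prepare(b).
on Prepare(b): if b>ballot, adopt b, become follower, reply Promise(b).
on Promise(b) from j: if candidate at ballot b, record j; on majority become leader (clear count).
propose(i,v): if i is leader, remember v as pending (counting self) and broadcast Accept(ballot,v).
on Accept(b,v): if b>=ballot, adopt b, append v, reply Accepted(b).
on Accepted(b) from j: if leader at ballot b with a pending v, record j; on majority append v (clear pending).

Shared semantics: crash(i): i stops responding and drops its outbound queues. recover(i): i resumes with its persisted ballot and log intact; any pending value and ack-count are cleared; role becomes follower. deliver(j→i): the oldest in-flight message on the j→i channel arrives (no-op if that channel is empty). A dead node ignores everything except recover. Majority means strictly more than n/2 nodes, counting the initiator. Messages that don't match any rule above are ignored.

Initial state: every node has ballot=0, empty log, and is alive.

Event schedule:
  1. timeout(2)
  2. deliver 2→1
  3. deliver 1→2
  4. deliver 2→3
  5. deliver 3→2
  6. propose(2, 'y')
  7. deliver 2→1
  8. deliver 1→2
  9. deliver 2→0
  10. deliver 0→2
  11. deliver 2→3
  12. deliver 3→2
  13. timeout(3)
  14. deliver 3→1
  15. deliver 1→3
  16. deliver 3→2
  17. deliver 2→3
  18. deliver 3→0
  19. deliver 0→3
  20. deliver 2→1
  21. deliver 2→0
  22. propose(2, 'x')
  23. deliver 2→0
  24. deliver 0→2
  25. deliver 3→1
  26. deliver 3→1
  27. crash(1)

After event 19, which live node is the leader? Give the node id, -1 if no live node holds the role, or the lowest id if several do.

after 1 — timeout(2): n2:cand/b6/[-]
after 2 — deliver 2→1: n1:foll/b6/[-]
after 3 — deliver 1→2: ·
after 4 — deliver 2→3: n3:foll/b6/[-]
after 5 — deliver 3→2: n2:lead/b6/[-]
after 6 — propose(2,'y'): ·
after 7 — deliver 2→1: n1:foll/b6/[y]
after 8 — deliver 1→2: ·
after 9 — deliver 2→0: n0:foll/b6/[-]
after 10 — deliver 0→2: ·
after 11 — deliver 2→3: n3:foll/b6/[y]
after 12 — deliver 3→2: n2:lead/b6/[y]
after 13 — timeout(3): n3:cand/b11/[y]
after 14 — deliver 3→1: n1:foll/b11/[y]
after 15 — deliver 1→3: ·
after 16 — deliver 3→2: n2:foll/b11/[y]
after 17 — deliver 2→3: n3:lead/b11/[y]
after 18 — deliver 3→0: n0:foll/b11/[-]
after 19 — deliver 0→3: ·

3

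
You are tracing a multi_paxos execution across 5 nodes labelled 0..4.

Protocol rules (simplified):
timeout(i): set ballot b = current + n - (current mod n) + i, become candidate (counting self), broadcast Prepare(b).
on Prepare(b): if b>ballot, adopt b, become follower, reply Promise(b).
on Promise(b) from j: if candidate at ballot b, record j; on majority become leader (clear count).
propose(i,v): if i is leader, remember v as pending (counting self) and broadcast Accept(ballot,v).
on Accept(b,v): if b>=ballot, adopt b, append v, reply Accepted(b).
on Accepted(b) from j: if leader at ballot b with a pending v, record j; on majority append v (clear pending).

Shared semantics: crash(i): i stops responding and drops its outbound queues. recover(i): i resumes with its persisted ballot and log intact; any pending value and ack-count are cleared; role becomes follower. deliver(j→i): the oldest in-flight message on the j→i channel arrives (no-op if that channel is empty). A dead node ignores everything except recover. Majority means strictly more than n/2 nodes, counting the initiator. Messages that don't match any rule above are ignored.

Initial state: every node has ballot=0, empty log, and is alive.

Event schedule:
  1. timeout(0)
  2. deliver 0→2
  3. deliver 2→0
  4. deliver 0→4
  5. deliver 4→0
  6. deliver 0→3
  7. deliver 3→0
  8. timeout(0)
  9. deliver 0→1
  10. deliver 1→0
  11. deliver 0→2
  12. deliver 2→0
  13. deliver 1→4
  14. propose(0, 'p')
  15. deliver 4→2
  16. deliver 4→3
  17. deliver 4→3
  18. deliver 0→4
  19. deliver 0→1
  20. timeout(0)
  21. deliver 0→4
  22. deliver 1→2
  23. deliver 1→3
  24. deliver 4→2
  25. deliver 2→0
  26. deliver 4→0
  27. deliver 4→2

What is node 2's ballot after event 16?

e1 timeout(0): 0[cand,b=5,-]
e2 deliver 0→2: 2[foll,b=5,-]
e3 deliver 2→0: ·
e4 deliver 0→4: 4[foll,b=5,-]
e5 deliver 4→0: 0[lead,b=5,-]
e6 deliver 0→3: 3[foll,b=5,-]
e7 deliver 3→0: ·
e8 timeout(0): 0[cand,b=10,-]
e9 deliver 0→1: 1[foll,b=5,-]
e10 deliver 1→0: ·
e11 deliver 0→2: 2[foll,b=10,-]
e12 deliver 2→0: ·
e13 deliver 1→4: ·
e14 propose(0,'p'): ·
e15 deliver 4→2: ·
e16 deliver 4→3: ·

10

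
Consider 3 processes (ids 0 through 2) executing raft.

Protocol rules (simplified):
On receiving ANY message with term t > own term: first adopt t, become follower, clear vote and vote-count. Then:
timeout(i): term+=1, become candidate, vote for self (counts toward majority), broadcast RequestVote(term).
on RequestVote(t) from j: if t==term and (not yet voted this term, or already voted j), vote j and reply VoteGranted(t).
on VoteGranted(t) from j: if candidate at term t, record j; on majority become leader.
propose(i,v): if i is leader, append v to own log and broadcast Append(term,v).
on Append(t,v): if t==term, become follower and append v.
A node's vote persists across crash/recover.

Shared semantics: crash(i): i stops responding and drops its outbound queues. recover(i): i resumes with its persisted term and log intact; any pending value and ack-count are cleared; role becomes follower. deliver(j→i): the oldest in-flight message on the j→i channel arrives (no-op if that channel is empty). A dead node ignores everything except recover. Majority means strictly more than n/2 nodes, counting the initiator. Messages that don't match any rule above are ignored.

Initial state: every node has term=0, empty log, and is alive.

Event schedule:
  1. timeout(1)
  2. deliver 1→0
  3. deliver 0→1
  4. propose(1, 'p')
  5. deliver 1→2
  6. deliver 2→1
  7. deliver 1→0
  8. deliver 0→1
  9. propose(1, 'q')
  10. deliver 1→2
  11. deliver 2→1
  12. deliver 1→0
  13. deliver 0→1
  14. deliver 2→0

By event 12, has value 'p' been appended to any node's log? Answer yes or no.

yes

after 1 — timeout(1): n1:cand/t1/[-]
after 2 — deliver 1→0: n0:foll/t1/[-]
after 3 — deliver 0→1: n1:lead/t1/[-]
after 4 — propose(1,'p'): n1:lead/t1/[p]
after 5 — deliver 1→2: n2:foll/t1/[-]
after 6 — deliver 2→1: ·
after 7 — deliver 1→0: n0:foll/t1/[p]
after 8 — deliver 0→1: ·
after 9 — propose(1,'q'): n1:lead/t1/[p,q]
after 10 — deliver 1→2: n2:foll/t1/[p]
after 11 — deliver 2→1: ·
after 12 — deliver 1→0: n0:foll/t1/[p,q]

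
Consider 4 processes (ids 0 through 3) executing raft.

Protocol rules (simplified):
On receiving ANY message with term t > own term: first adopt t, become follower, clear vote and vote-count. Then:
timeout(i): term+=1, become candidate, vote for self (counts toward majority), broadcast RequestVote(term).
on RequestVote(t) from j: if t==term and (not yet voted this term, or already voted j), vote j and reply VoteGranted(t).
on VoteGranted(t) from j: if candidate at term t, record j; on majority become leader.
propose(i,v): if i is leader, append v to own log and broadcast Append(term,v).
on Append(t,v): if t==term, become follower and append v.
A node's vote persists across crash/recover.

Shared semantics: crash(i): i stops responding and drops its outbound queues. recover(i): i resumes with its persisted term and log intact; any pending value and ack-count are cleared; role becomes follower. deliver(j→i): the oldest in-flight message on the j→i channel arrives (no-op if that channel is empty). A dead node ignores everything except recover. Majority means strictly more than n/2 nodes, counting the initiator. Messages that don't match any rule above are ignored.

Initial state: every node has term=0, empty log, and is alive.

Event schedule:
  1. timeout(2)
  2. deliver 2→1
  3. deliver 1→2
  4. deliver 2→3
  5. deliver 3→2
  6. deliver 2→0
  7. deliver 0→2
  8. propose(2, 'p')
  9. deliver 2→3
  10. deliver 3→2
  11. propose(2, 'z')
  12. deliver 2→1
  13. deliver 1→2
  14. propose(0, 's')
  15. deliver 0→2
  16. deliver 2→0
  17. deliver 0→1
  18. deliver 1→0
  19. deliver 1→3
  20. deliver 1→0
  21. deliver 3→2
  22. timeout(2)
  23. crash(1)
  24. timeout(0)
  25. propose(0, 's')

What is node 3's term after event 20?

1

e1 timeout(2): 2[cand,t=1,-]
e2 deliver 2→1: 1[foll,t=1,-]
e3 deliver 1→2: ·
e4 deliver 2→3: 3[foll,t=1,-]
e5 deliver 3→2: 2[lead,t=1,-]
e6 deliver 2→0: 0[foll,t=1,-]
e7 deliver 0→2: ·
e8 propose(2,'p'): 2[lead,t=1,p]
e9 deliver 2→3: 3[foll,t=1,p]
e10 deliver 3→2: ·
e11 propose(2,'z'): 2[lead,t=1,p,z]
e12 deliver 2→1: 1[foll,t=1,p]
e13 deliver 1→2: ·
e14 propose(0,'s'): ·
e15 deliver 0→2: ·
e16 deliver 2→0: 0[foll,t=1,p]
e17 deliver 0→1: ·
e18 deliver 1→0: ·
e19 deliver 1→3: ·
e20 deliver 1→0: ·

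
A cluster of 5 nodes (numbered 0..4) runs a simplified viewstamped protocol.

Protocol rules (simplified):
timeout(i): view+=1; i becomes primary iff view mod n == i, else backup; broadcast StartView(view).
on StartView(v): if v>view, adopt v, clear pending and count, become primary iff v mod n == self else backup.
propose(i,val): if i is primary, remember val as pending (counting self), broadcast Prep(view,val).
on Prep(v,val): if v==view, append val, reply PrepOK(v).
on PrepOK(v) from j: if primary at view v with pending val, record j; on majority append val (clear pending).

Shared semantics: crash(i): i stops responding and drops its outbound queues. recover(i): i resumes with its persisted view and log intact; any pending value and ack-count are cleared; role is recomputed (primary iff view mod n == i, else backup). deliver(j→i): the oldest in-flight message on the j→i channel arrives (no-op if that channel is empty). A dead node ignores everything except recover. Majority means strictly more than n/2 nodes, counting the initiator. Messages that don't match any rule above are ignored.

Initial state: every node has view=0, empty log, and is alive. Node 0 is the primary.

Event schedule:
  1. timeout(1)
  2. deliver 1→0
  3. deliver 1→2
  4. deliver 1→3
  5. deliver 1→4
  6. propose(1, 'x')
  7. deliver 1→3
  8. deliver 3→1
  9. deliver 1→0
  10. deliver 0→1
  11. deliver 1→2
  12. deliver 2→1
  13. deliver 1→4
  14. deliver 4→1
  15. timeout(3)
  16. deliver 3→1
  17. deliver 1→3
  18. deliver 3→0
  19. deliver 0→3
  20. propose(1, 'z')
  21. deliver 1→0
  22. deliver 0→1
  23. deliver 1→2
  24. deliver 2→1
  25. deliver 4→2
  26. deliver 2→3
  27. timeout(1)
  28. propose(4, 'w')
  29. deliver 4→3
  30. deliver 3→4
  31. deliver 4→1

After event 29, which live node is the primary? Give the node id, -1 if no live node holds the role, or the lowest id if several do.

after 1 — timeout(1): n1:prim/v1/[-]
after 2 — deliver 1→0: n0:back/v1/[-]
after 3 — deliver 1→2: n2:back/v1/[-]
after 4 — deliver 1→3: n3:back/v1/[-]
after 5 — deliver 1→4: n4:back/v1/[-]
after 6 — propose(1,'x'): ·
after 7 — deliver 1→3: n3:back/v1/[x]
after 8 — deliver 3→1: ·
after 9 — deliver 1→0: n0:back/v1/[x]
after 10 — deliver 0→1: n1:prim/v1/[x]
after 11 — deliver 1→2: n2:back/v1/[x]
after 12 — deliver 2→1: ·
after 13 — deliver 1→4: n4:back/v1/[x]
after 14 — deliver 4→1: ·
after 15 — timeout(3): n3:back/v2/[x]
after 16 — deliver 3→1: n1:back/v2/[x]
after 17 — deliver 1→3: ·
after 18 — deliver 3→0: n0:back/v2/[x]
after 19 — deliver 0→3: ·
after 20 — propose(1,'z'): ·
after 21 — deliver 1→0: ·
after 22 — deliver 0→1: ·
after 23 — deliver 1→2: ·
after 24 — deliver 2→1: ·
after 25 — deliver 4→2: ·
after 26 — deliver 2→3: ·
after 27 — timeout(1): n1:back/v3/[x]
after 28 — propose(4,'w'): ·
after 29 — deliver 4→3: ·

-1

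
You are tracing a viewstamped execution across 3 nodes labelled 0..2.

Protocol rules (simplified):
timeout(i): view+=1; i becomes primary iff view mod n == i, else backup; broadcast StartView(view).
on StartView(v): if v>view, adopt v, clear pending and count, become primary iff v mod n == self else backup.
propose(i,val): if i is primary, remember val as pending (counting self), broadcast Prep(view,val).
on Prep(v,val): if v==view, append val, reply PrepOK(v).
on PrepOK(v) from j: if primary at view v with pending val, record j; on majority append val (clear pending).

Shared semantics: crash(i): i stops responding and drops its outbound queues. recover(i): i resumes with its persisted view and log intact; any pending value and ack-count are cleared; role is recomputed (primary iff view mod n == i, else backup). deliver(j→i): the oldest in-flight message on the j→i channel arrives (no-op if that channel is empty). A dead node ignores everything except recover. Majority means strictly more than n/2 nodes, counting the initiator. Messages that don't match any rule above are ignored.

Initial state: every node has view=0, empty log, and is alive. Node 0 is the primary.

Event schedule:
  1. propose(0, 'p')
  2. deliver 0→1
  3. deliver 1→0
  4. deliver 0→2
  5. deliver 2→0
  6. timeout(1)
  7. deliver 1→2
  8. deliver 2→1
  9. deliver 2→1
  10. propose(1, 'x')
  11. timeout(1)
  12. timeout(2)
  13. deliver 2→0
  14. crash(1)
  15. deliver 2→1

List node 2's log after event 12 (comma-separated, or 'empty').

p

step 1 propose(0,'p'): —
step 2 deliver 0→1: 1={back,v=0,log=p}
step 3 deliver 1→0: 0={prim,v=0,log=p}
step 4 deliver 0→2: 2={back,v=0,log=p}
step 5 deliver 2→0: —
step 6 timeout(1): 1={prim,v=1,log=p}
step 7 deliver 1→2: 2={back,v=1,log=p}
step 8 deliver 2→1: —
step 9 deliver 2→1: —
step 10 propose(1,'x'): —
step 11 timeout(1): 1={back,v=2,log=p}
step 12 timeout(2): 2={prim,v=2,log=p}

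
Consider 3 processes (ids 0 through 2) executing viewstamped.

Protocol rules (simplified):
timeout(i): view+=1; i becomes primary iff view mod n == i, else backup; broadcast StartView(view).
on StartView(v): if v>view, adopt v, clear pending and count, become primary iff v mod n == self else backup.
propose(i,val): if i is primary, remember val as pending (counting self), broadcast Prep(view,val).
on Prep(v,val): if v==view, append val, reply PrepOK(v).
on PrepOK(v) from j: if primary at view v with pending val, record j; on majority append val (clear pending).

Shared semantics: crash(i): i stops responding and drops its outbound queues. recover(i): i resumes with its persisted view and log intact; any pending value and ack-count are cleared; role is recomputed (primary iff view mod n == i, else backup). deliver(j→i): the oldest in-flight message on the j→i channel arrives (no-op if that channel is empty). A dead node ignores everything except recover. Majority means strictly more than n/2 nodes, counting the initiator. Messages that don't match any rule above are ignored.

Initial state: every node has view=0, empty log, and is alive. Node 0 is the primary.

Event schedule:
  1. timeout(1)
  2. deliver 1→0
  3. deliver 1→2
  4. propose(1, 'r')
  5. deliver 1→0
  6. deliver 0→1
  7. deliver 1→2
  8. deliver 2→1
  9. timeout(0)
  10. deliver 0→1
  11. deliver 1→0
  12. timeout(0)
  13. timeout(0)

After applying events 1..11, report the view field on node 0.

after 1 — timeout(1): n1:prim/v1/[-]
after 2 — deliver 1→0: n0:back/v1/[-]
after 3 — deliver 1→2: n2:back/v1/[-]
after 4 — propose(1,'r'): ·
after 5 — deliver 1→0: n0:back/v1/[r]
after 6 — deliver 0→1: n1:prim/v1/[r]
after 7 — deliver 1→2: n2:back/v1/[r]
after 8 — deliver 2→1: ·
after 9 — timeout(0): n0:back/v2/[r]
after 10 — deliver 0→1: n1:back/v2/[r]
after 11 — deliver 1→0: ·

2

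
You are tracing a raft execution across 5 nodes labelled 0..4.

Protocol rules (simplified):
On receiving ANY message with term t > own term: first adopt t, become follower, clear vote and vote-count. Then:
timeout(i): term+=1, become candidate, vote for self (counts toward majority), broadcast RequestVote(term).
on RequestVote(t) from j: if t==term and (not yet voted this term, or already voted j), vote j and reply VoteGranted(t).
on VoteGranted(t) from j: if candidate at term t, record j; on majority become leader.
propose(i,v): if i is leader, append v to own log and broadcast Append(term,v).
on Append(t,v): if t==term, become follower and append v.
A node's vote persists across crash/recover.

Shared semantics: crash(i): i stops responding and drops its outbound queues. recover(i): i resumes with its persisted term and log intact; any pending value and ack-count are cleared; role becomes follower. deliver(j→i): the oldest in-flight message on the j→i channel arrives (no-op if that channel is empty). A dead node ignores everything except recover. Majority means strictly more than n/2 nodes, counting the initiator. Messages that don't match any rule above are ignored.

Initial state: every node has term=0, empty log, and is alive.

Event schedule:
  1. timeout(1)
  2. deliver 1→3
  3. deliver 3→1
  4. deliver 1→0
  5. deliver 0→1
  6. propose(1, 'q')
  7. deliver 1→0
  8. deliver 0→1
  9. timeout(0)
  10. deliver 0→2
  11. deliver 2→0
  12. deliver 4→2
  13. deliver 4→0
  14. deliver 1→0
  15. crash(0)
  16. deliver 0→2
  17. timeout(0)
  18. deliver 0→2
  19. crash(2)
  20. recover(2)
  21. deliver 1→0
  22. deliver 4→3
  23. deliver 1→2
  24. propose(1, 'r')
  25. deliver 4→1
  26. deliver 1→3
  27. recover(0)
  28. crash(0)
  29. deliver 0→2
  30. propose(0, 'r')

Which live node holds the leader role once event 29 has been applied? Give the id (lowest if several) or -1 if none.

1

[1] timeout(1) → N1(cand t1 [-])
[2] deliver 1→3 → N3(foll t1 [-])
[3] deliver 3→1 → ∅
[4] deliver 1→0 → N0(foll t1 [-])
[5] deliver 0→1 → N1(lead t1 [-])
[6] propose(1,'q') → N1(lead t1 [q])
[7] deliver 1→0 → N0(foll t1 [q])
[8] deliver 0→1 → ∅
[9] timeout(0) → N0(cand t2 [q])
[10] deliver 0→2 → N2(foll t2 [-])
[11] deliver 2→0 → ∅
[12] deliver 4→2 → ∅
[13] deliver 4→0 → ∅
[14] deliver 1→0 → ∅
[15] crash(0) → N0(✗cand t2 [q])
[16] deliver 0→2 → ∅
[17] timeout(0) → ∅
[18] deliver 0→2 → ∅
[19] crash(2) → N2(✗foll t2 [-])
[20] recover(2) → N2(foll t2 [-])
[21] deliver 1→0 → ∅
[22] deliver 4→3 → ∅
[23] deliver 1→2 → ∅
[24] propose(1,'r') → N1(lead t1 [q,r])
[25] deliver 4→1 → ∅
[26] deliver 1→3 → N3(foll t1 [q])
[27] recover(0) → N0(foll t2 [q])
[28] crash(0) → N0(✗foll t2 [q])
[29] deliver 0→2 → ∅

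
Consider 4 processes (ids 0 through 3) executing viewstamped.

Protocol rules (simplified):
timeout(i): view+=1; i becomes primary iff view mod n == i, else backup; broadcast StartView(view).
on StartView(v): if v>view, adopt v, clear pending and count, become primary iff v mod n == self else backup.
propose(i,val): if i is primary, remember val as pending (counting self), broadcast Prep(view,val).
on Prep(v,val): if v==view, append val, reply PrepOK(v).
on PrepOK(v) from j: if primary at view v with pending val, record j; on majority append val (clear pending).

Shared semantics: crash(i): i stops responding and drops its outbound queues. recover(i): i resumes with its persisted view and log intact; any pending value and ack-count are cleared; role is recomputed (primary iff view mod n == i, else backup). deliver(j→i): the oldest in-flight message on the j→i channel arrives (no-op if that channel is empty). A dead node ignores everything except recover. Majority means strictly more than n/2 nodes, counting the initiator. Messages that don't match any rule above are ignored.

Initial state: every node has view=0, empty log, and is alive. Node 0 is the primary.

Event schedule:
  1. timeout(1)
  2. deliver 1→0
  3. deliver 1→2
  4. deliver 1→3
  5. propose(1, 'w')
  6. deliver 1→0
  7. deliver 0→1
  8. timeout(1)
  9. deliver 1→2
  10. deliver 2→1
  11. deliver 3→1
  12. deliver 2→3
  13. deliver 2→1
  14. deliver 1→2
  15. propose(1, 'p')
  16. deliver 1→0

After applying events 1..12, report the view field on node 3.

1

after 1 — timeout(1): n1:prim/v1/[-]
after 2 — deliver 1→0: n0:back/v1/[-]
after 3 — deliver 1→2: n2:back/v1/[-]
after 4 — deliver 1→3: n3:back/v1/[-]
after 5 — propose(1,'w'): ·
after 6 — deliver 1→0: n0:back/v1/[w]
after 7 — deliver 0→1: ·
after 8 — timeout(1): n1:back/v2/[-]
after 9 — deliver 1→2: n2:back/v1/[w]
after 10 — deliver 2→1: ·
after 11 — deliver 3→1: ·
after 12 — deliver 2→3: ·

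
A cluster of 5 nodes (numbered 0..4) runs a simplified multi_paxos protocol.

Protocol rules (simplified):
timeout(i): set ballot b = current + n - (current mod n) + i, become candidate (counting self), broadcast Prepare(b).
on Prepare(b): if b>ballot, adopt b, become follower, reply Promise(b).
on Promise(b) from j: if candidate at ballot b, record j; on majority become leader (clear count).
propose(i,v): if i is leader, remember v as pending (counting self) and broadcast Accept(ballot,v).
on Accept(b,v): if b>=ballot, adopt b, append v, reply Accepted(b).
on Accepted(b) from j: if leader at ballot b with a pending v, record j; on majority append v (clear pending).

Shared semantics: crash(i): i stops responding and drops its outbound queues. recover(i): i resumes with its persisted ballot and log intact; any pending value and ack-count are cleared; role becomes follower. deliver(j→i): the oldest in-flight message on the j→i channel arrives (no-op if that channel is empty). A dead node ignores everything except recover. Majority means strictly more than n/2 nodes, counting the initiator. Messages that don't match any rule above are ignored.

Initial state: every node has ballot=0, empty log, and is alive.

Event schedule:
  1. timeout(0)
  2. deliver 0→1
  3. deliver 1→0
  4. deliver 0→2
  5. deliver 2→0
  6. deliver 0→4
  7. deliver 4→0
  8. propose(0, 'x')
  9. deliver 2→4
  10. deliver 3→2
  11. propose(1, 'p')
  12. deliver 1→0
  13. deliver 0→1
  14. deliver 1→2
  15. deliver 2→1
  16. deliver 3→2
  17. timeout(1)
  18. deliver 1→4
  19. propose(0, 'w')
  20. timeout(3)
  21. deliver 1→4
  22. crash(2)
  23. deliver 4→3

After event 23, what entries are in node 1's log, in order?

x

step 1 timeout(0): 0={cand,b=5,log=-}
step 2 deliver 0→1: 1={foll,b=5,log=-}
step 3 deliver 1→0: —
step 4 deliver 0→2: 2={foll,b=5,log=-}
step 5 deliver 2→0: 0={lead,b=5,log=-}
step 6 deliver 0→4: 4={foll,b=5,log=-}
step 7 deliver 4→0: —
step 8 propose(0,'x'): —
step 9 deliver 2→4: —
step 10 deliver 3→2: —
step 11 propose(1,'p'): —
step 12 deliver 1→0: —
step 13 deliver 0→1: 1={foll,b=5,log=x}
step 14 deliver 1→2: —
step 15 deliver 2→1: —
step 16 deliver 3→2: —
step 17 timeout(1): 1={cand,b=11,log=x}
step 18 deliver 1→4: 4={foll,b=11,log=-}
step 19 propose(0,'w'): —
step 20 timeout(3): 3={cand,b=8,log=-}
step 21 deliver 1→4: —
step 22 crash(2): 2={✗foll,b=5,log=-}
step 23 deliver 4→3: —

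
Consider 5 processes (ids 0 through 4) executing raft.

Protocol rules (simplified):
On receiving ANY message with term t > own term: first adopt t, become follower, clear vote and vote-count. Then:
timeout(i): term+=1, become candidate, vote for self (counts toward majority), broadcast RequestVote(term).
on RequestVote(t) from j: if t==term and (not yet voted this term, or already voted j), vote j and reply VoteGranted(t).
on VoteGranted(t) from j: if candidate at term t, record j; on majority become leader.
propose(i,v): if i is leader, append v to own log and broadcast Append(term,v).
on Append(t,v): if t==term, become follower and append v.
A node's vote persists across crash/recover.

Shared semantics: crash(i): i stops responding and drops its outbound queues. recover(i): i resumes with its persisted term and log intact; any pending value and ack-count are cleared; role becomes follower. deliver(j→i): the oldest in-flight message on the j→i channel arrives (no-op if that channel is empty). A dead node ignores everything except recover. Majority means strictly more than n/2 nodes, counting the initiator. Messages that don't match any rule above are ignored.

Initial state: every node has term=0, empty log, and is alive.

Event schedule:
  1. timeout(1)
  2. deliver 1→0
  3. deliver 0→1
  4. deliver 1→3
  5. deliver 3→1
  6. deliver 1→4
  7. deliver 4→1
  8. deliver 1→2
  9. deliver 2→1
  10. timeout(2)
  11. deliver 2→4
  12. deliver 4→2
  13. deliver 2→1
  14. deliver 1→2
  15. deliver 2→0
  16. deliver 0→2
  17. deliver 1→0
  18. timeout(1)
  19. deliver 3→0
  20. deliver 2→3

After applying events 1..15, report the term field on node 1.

step 1 timeout(1): 1={cand,t=1,log=-}
step 2 deliver 1→0: 0={foll,t=1,log=-}
step 3 deliver 0→1: —
step 4 deliver 1→3: 3={foll,t=1,log=-}
step 5 deliver 3→1: 1={lead,t=1,log=-}
step 6 deliver 1→4: 4={foll,t=1,log=-}
step 7 deliver 4→1: —
step 8 deliver 1→2: 2={foll,t=1,log=-}
step 9 deliver 2→1: —
step 10 timeout(2): 2={cand,t=2,log=-}
step 11 deliver 2→4: 4={foll,t=2,log=-}
step 12 deliver 4→2: —
step 13 deliver 2→1: 1={foll,t=2,log=-}
step 14 deliver 1→2: 2={lead,t=2,log=-}
step 15 deliver 2→0: 0={foll,t=2,log=-}

2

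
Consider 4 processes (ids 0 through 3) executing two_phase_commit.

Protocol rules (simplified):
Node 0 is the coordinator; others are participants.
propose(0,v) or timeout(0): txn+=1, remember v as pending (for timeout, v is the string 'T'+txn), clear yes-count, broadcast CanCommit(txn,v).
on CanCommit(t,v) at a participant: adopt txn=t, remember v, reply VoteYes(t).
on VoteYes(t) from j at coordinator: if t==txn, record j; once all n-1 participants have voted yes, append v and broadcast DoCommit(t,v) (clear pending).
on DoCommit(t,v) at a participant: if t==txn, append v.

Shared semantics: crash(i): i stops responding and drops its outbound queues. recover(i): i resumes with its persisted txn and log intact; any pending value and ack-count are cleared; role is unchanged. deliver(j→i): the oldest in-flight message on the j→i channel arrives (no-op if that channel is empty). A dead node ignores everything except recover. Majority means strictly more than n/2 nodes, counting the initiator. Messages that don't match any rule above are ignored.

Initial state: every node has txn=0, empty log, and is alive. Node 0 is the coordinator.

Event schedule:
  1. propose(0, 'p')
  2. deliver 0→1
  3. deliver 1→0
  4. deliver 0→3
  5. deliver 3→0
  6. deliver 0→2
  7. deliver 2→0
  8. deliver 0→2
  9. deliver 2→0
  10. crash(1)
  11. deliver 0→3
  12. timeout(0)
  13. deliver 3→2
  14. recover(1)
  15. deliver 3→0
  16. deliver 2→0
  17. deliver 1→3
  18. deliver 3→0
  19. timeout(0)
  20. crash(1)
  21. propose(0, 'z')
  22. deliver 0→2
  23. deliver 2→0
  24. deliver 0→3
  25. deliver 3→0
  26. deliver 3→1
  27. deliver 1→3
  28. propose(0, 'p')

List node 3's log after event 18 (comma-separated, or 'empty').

p

[1] propose(0,'p') → N0(coor t1 [-])
[2] deliver 0→1 → N1(part t1 [-])
[3] deliver 1→0 → ∅
[4] deliver 0→3 → N3(part t1 [-])
[5] deliver 3→0 → ∅
[6] deliver 0→2 → N2(part t1 [-])
[7] deliver 2→0 → N0(coor t1 [p])
[8] deliver 0→2 → N2(part t1 [p])
[9] deliver 2→0 → ∅
[10] crash(1) → N1(✗part t1 [-])
[11] deliver 0→3 → N3(part t1 [p])
[12] timeout(0) → N0(coor t2 [p])
[13] deliver 3→2 → ∅
[14] recover(1) → N1(part t1 [-])
[15] deliver 3→0 → ∅
[16] deliver 2→0 → ∅
[17] deliver 1→3 → ∅
[18] deliver 3→0 → ∅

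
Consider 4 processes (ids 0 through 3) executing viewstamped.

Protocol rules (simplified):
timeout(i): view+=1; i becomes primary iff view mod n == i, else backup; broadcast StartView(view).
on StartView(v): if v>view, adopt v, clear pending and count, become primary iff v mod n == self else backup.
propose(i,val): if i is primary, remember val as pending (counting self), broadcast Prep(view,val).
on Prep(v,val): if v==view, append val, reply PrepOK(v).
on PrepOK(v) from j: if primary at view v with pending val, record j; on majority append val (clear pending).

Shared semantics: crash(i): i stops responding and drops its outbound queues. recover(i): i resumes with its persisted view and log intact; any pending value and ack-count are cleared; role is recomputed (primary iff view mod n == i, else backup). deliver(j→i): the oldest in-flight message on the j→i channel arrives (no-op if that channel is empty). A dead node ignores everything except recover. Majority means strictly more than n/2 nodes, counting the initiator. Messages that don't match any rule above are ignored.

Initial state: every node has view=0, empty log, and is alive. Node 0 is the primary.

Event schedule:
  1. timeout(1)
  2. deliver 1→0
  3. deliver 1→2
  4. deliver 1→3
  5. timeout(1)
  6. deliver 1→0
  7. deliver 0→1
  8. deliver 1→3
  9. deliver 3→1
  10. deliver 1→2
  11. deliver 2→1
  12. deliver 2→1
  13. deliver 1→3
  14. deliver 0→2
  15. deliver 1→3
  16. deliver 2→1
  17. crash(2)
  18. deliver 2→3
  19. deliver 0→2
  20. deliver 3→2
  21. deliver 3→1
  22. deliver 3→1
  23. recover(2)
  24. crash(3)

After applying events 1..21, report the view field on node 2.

2

[1] timeout(1) → N1(prim v1 [-])
[2] deliver 1→0 → N0(back v1 [-])
[3] deliver 1→2 → N2(back v1 [-])
[4] deliver 1→3 → N3(back v1 [-])
[5] timeout(1) → N1(back v2 [-])
[6] deliver 1→0 → N0(back v2 [-])
[7] deliver 0→1 → ∅
[8] deliver 1→3 → N3(back v2 [-])
[9] deliver 3→1 → ∅
[10] deliver 1→2 → N2(prim v2 [-])
[11] deliver 2→1 → ∅
[12] deliver 2→1 → ∅
[13] deliver 1→3 → ∅
[14] deliver 0→2 → ∅
[15] deliver 1→3 → ∅
[16] deliver 2→1 → ∅
[17] crash(2) → N2(✗prim v2 [-])
[18] deliver 2→3 → ∅
[19] deliver 0→2 → ∅
[20] deliver 3→2 → ∅
[21] deliver 3→1 → ∅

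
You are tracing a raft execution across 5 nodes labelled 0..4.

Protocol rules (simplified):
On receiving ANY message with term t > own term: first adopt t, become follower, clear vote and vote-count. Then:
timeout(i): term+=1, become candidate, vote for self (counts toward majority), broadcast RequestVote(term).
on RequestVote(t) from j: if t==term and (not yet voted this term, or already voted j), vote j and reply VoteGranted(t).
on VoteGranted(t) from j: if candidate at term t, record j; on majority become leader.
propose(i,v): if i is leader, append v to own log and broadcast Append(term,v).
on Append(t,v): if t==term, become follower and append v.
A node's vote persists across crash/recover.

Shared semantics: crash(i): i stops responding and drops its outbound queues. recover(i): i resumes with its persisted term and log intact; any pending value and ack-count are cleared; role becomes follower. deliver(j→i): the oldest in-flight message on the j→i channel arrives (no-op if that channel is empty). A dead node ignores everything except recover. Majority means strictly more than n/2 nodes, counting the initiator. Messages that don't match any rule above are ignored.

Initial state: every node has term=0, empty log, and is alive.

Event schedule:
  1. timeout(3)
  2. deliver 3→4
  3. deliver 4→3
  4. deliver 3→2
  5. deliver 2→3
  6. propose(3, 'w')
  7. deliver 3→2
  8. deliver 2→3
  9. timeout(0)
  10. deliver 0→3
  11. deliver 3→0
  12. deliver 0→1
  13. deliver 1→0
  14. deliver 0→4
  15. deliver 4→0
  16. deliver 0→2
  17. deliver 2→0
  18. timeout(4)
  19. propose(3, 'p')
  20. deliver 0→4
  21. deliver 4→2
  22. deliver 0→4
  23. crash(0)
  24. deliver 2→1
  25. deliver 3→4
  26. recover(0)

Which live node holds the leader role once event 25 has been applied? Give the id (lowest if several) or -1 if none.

e1 timeout(3): 3[cand,t=1,-]
e2 deliver 3→4: 4[foll,t=1,-]
e3 deliver 4→3: ·
e4 deliver 3→2: 2[foll,t=1,-]
e5 deliver 2→3: 3[lead,t=1,-]
e6 propose(3,'w'): 3[lead,t=1,w]
e7 deliver 3→2: 2[foll,t=1,w]
e8 deliver 2→3: ·
e9 timeout(0): 0[cand,t=1,-]
e10 deliver 0→3: ·
e11 deliver 3→0: ·
e12 deliver 0→1: 1[foll,t=1,-]
e13 deliver 1→0: ·
e14 deliver 0→4: ·
e15 deliver 4→0: ·
e16 deliver 0→2: ·
e17 deliver 2→0: ·
e18 timeout(4): 4[cand,t=2,-]
e19 propose(3,'p'): 3[lead,t=1,w,p]
e20 deliver 0→4: ·
e21 deliver 4→2: 2[foll,t=2,w]
e22 deliver 0→4: ·
e23 crash(0): 0[✗cand,t=1,-]
e24 deliver 2→1: ·
e25 deliver 3→4: ·

3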